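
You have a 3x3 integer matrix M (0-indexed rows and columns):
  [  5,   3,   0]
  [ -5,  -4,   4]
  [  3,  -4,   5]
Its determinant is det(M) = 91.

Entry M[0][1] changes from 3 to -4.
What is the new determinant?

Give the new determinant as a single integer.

det is linear in row 0: changing M[0][1] by delta changes det by delta * cofactor(0,1).
Cofactor C_01 = (-1)^(0+1) * minor(0,1) = 37
Entry delta = -4 - 3 = -7
Det delta = -7 * 37 = -259
New det = 91 + -259 = -168

Answer: -168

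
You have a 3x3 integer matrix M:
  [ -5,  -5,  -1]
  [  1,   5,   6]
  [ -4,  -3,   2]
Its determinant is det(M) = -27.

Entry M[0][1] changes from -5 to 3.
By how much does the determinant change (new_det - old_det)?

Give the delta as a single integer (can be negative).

Cofactor C_01 = -26
Entry delta = 3 - -5 = 8
Det delta = entry_delta * cofactor = 8 * -26 = -208

Answer: -208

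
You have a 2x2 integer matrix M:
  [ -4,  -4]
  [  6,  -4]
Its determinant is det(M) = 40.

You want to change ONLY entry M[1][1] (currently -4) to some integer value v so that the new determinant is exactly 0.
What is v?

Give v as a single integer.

Answer: 6

Derivation:
det is linear in entry M[1][1]: det = old_det + (v - -4) * C_11
Cofactor C_11 = -4
Want det = 0: 40 + (v - -4) * -4 = 0
  (v - -4) = -40 / -4 = 10
  v = -4 + (10) = 6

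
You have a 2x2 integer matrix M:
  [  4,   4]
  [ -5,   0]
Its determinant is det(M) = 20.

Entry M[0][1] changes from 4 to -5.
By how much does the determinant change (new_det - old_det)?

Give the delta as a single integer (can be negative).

Answer: -45

Derivation:
Cofactor C_01 = 5
Entry delta = -5 - 4 = -9
Det delta = entry_delta * cofactor = -9 * 5 = -45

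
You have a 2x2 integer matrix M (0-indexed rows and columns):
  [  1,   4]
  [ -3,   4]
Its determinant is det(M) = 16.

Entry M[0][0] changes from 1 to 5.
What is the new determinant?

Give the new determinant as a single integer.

det is linear in row 0: changing M[0][0] by delta changes det by delta * cofactor(0,0).
Cofactor C_00 = (-1)^(0+0) * minor(0,0) = 4
Entry delta = 5 - 1 = 4
Det delta = 4 * 4 = 16
New det = 16 + 16 = 32

Answer: 32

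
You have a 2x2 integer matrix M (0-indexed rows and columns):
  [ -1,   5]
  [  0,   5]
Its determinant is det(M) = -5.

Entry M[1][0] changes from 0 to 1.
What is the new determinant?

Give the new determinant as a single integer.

det is linear in row 1: changing M[1][0] by delta changes det by delta * cofactor(1,0).
Cofactor C_10 = (-1)^(1+0) * minor(1,0) = -5
Entry delta = 1 - 0 = 1
Det delta = 1 * -5 = -5
New det = -5 + -5 = -10

Answer: -10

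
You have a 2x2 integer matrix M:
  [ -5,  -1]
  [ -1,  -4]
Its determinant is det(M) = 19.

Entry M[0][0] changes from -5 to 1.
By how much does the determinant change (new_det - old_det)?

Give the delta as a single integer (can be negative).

Answer: -24

Derivation:
Cofactor C_00 = -4
Entry delta = 1 - -5 = 6
Det delta = entry_delta * cofactor = 6 * -4 = -24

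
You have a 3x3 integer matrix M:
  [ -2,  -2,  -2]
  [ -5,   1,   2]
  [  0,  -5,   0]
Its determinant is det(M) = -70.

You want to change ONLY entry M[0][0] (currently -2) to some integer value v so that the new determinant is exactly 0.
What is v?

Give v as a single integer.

det is linear in entry M[0][0]: det = old_det + (v - -2) * C_00
Cofactor C_00 = 10
Want det = 0: -70 + (v - -2) * 10 = 0
  (v - -2) = 70 / 10 = 7
  v = -2 + (7) = 5

Answer: 5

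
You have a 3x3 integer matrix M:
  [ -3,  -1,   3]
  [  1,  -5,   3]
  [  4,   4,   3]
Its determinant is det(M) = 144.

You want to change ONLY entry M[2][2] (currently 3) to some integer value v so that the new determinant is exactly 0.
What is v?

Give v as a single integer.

det is linear in entry M[2][2]: det = old_det + (v - 3) * C_22
Cofactor C_22 = 16
Want det = 0: 144 + (v - 3) * 16 = 0
  (v - 3) = -144 / 16 = -9
  v = 3 + (-9) = -6

Answer: -6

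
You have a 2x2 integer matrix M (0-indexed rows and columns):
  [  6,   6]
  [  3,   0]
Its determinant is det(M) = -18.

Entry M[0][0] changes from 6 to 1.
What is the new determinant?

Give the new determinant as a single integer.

det is linear in row 0: changing M[0][0] by delta changes det by delta * cofactor(0,0).
Cofactor C_00 = (-1)^(0+0) * minor(0,0) = 0
Entry delta = 1 - 6 = -5
Det delta = -5 * 0 = 0
New det = -18 + 0 = -18

Answer: -18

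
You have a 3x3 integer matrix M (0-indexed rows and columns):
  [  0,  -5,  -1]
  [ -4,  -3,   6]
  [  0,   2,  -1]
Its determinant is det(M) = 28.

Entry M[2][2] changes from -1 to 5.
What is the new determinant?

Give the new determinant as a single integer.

det is linear in row 2: changing M[2][2] by delta changes det by delta * cofactor(2,2).
Cofactor C_22 = (-1)^(2+2) * minor(2,2) = -20
Entry delta = 5 - -1 = 6
Det delta = 6 * -20 = -120
New det = 28 + -120 = -92

Answer: -92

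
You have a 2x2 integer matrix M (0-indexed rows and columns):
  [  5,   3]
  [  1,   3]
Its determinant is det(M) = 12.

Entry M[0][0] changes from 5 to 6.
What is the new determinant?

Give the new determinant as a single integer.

det is linear in row 0: changing M[0][0] by delta changes det by delta * cofactor(0,0).
Cofactor C_00 = (-1)^(0+0) * minor(0,0) = 3
Entry delta = 6 - 5 = 1
Det delta = 1 * 3 = 3
New det = 12 + 3 = 15

Answer: 15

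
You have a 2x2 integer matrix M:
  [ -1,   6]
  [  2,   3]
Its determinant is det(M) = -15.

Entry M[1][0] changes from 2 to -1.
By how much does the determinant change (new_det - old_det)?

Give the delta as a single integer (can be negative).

Cofactor C_10 = -6
Entry delta = -1 - 2 = -3
Det delta = entry_delta * cofactor = -3 * -6 = 18

Answer: 18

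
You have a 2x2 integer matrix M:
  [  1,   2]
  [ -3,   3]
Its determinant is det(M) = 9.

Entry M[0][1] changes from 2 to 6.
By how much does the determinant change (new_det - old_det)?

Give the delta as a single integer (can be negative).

Answer: 12

Derivation:
Cofactor C_01 = 3
Entry delta = 6 - 2 = 4
Det delta = entry_delta * cofactor = 4 * 3 = 12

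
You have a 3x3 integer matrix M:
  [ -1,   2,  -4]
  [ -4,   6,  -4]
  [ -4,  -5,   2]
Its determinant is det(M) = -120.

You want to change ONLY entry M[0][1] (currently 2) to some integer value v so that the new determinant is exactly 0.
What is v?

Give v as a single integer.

Answer: 7

Derivation:
det is linear in entry M[0][1]: det = old_det + (v - 2) * C_01
Cofactor C_01 = 24
Want det = 0: -120 + (v - 2) * 24 = 0
  (v - 2) = 120 / 24 = 5
  v = 2 + (5) = 7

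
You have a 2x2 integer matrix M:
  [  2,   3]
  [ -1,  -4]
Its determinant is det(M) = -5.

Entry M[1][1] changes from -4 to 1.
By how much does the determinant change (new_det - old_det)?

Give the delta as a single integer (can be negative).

Answer: 10

Derivation:
Cofactor C_11 = 2
Entry delta = 1 - -4 = 5
Det delta = entry_delta * cofactor = 5 * 2 = 10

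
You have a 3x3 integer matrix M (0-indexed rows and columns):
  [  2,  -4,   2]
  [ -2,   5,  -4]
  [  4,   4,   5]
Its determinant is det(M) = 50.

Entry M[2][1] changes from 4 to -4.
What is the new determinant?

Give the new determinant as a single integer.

Answer: 18

Derivation:
det is linear in row 2: changing M[2][1] by delta changes det by delta * cofactor(2,1).
Cofactor C_21 = (-1)^(2+1) * minor(2,1) = 4
Entry delta = -4 - 4 = -8
Det delta = -8 * 4 = -32
New det = 50 + -32 = 18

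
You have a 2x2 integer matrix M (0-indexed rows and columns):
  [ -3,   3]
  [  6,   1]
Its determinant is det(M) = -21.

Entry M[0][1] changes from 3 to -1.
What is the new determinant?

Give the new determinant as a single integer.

det is linear in row 0: changing M[0][1] by delta changes det by delta * cofactor(0,1).
Cofactor C_01 = (-1)^(0+1) * minor(0,1) = -6
Entry delta = -1 - 3 = -4
Det delta = -4 * -6 = 24
New det = -21 + 24 = 3

Answer: 3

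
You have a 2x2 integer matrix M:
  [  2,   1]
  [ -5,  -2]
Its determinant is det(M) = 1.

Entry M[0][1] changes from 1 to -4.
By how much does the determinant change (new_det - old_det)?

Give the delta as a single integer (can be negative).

Answer: -25

Derivation:
Cofactor C_01 = 5
Entry delta = -4 - 1 = -5
Det delta = entry_delta * cofactor = -5 * 5 = -25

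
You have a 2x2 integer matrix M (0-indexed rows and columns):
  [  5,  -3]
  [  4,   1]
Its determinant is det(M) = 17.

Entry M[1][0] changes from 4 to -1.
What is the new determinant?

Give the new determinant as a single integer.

det is linear in row 1: changing M[1][0] by delta changes det by delta * cofactor(1,0).
Cofactor C_10 = (-1)^(1+0) * minor(1,0) = 3
Entry delta = -1 - 4 = -5
Det delta = -5 * 3 = -15
New det = 17 + -15 = 2

Answer: 2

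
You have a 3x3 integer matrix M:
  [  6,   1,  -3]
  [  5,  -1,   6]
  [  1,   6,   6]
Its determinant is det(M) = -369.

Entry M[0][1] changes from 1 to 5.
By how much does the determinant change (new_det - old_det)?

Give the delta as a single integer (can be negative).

Cofactor C_01 = -24
Entry delta = 5 - 1 = 4
Det delta = entry_delta * cofactor = 4 * -24 = -96

Answer: -96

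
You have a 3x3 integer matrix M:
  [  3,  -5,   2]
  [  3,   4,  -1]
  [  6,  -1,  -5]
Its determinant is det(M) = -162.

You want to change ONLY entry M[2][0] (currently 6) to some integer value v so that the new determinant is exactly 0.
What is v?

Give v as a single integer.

det is linear in entry M[2][0]: det = old_det + (v - 6) * C_20
Cofactor C_20 = -3
Want det = 0: -162 + (v - 6) * -3 = 0
  (v - 6) = 162 / -3 = -54
  v = 6 + (-54) = -48

Answer: -48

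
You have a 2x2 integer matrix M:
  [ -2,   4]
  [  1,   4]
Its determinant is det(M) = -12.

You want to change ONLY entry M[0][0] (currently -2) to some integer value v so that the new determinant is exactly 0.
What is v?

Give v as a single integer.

Answer: 1

Derivation:
det is linear in entry M[0][0]: det = old_det + (v - -2) * C_00
Cofactor C_00 = 4
Want det = 0: -12 + (v - -2) * 4 = 0
  (v - -2) = 12 / 4 = 3
  v = -2 + (3) = 1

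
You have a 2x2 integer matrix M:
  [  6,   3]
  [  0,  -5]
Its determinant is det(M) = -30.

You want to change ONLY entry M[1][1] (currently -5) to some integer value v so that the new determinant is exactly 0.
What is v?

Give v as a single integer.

Answer: 0

Derivation:
det is linear in entry M[1][1]: det = old_det + (v - -5) * C_11
Cofactor C_11 = 6
Want det = 0: -30 + (v - -5) * 6 = 0
  (v - -5) = 30 / 6 = 5
  v = -5 + (5) = 0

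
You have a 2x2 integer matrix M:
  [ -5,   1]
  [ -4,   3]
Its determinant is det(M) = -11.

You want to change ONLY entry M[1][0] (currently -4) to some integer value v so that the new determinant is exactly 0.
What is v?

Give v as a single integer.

Answer: -15

Derivation:
det is linear in entry M[1][0]: det = old_det + (v - -4) * C_10
Cofactor C_10 = -1
Want det = 0: -11 + (v - -4) * -1 = 0
  (v - -4) = 11 / -1 = -11
  v = -4 + (-11) = -15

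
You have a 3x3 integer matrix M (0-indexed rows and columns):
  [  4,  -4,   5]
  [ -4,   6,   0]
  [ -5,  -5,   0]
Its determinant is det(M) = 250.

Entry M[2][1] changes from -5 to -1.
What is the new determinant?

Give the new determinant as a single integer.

Answer: 170

Derivation:
det is linear in row 2: changing M[2][1] by delta changes det by delta * cofactor(2,1).
Cofactor C_21 = (-1)^(2+1) * minor(2,1) = -20
Entry delta = -1 - -5 = 4
Det delta = 4 * -20 = -80
New det = 250 + -80 = 170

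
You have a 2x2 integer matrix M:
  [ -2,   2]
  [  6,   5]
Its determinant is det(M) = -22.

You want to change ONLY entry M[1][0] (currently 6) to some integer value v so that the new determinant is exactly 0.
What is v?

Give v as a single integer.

Answer: -5

Derivation:
det is linear in entry M[1][0]: det = old_det + (v - 6) * C_10
Cofactor C_10 = -2
Want det = 0: -22 + (v - 6) * -2 = 0
  (v - 6) = 22 / -2 = -11
  v = 6 + (-11) = -5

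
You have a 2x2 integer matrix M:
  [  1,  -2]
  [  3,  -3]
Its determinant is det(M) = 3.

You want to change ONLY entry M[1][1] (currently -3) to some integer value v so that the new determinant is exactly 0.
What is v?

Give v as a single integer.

Answer: -6

Derivation:
det is linear in entry M[1][1]: det = old_det + (v - -3) * C_11
Cofactor C_11 = 1
Want det = 0: 3 + (v - -3) * 1 = 0
  (v - -3) = -3 / 1 = -3
  v = -3 + (-3) = -6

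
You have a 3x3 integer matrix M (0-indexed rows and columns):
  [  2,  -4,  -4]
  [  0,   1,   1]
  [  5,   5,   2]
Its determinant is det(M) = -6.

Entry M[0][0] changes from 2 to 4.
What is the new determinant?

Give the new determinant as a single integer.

det is linear in row 0: changing M[0][0] by delta changes det by delta * cofactor(0,0).
Cofactor C_00 = (-1)^(0+0) * minor(0,0) = -3
Entry delta = 4 - 2 = 2
Det delta = 2 * -3 = -6
New det = -6 + -6 = -12

Answer: -12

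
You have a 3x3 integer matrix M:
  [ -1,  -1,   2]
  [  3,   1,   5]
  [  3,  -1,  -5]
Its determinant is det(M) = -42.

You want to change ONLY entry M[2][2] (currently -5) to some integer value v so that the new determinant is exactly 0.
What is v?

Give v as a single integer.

Answer: 16

Derivation:
det is linear in entry M[2][2]: det = old_det + (v - -5) * C_22
Cofactor C_22 = 2
Want det = 0: -42 + (v - -5) * 2 = 0
  (v - -5) = 42 / 2 = 21
  v = -5 + (21) = 16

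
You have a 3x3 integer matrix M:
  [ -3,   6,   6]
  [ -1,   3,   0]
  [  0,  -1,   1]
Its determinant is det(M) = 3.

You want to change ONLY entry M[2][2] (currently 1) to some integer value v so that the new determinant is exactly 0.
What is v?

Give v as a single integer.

Answer: 2

Derivation:
det is linear in entry M[2][2]: det = old_det + (v - 1) * C_22
Cofactor C_22 = -3
Want det = 0: 3 + (v - 1) * -3 = 0
  (v - 1) = -3 / -3 = 1
  v = 1 + (1) = 2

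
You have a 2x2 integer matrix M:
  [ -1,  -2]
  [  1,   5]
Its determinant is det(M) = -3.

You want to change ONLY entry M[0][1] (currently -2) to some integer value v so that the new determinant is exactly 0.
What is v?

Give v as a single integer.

Answer: -5

Derivation:
det is linear in entry M[0][1]: det = old_det + (v - -2) * C_01
Cofactor C_01 = -1
Want det = 0: -3 + (v - -2) * -1 = 0
  (v - -2) = 3 / -1 = -3
  v = -2 + (-3) = -5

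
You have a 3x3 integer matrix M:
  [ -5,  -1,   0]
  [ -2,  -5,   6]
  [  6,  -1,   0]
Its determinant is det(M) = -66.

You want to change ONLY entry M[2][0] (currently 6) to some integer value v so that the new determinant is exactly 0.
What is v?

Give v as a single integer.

Answer: -5

Derivation:
det is linear in entry M[2][0]: det = old_det + (v - 6) * C_20
Cofactor C_20 = -6
Want det = 0: -66 + (v - 6) * -6 = 0
  (v - 6) = 66 / -6 = -11
  v = 6 + (-11) = -5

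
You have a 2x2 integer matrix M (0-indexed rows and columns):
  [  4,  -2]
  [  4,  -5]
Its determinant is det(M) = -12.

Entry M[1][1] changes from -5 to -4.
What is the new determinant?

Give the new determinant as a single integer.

det is linear in row 1: changing M[1][1] by delta changes det by delta * cofactor(1,1).
Cofactor C_11 = (-1)^(1+1) * minor(1,1) = 4
Entry delta = -4 - -5 = 1
Det delta = 1 * 4 = 4
New det = -12 + 4 = -8

Answer: -8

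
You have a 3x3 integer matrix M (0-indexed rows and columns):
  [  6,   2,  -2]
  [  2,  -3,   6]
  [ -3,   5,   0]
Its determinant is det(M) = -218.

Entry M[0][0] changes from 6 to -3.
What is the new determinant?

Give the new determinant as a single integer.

det is linear in row 0: changing M[0][0] by delta changes det by delta * cofactor(0,0).
Cofactor C_00 = (-1)^(0+0) * minor(0,0) = -30
Entry delta = -3 - 6 = -9
Det delta = -9 * -30 = 270
New det = -218 + 270 = 52

Answer: 52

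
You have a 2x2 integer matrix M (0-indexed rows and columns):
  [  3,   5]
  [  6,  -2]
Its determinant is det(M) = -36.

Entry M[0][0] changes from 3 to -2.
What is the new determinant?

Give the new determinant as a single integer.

det is linear in row 0: changing M[0][0] by delta changes det by delta * cofactor(0,0).
Cofactor C_00 = (-1)^(0+0) * minor(0,0) = -2
Entry delta = -2 - 3 = -5
Det delta = -5 * -2 = 10
New det = -36 + 10 = -26

Answer: -26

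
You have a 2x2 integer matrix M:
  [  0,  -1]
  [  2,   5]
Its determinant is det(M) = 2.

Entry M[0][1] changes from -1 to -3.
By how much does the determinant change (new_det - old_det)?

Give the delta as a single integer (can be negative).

Answer: 4

Derivation:
Cofactor C_01 = -2
Entry delta = -3 - -1 = -2
Det delta = entry_delta * cofactor = -2 * -2 = 4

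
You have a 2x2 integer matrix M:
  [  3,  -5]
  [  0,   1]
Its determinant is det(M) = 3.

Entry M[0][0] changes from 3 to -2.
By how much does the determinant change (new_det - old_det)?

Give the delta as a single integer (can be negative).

Cofactor C_00 = 1
Entry delta = -2 - 3 = -5
Det delta = entry_delta * cofactor = -5 * 1 = -5

Answer: -5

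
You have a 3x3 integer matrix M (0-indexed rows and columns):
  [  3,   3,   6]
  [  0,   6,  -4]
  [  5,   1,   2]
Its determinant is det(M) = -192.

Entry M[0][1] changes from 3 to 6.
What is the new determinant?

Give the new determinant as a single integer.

det is linear in row 0: changing M[0][1] by delta changes det by delta * cofactor(0,1).
Cofactor C_01 = (-1)^(0+1) * minor(0,1) = -20
Entry delta = 6 - 3 = 3
Det delta = 3 * -20 = -60
New det = -192 + -60 = -252

Answer: -252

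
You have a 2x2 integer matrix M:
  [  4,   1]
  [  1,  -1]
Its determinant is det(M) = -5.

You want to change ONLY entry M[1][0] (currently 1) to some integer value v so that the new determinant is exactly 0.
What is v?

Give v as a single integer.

det is linear in entry M[1][0]: det = old_det + (v - 1) * C_10
Cofactor C_10 = -1
Want det = 0: -5 + (v - 1) * -1 = 0
  (v - 1) = 5 / -1 = -5
  v = 1 + (-5) = -4

Answer: -4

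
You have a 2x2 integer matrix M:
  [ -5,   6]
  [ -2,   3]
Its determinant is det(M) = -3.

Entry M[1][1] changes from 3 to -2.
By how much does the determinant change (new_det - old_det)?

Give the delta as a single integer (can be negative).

Answer: 25

Derivation:
Cofactor C_11 = -5
Entry delta = -2 - 3 = -5
Det delta = entry_delta * cofactor = -5 * -5 = 25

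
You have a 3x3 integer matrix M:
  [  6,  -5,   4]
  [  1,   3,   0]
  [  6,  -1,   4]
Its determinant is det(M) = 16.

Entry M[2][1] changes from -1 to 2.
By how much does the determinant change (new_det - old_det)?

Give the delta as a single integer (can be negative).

Answer: 12

Derivation:
Cofactor C_21 = 4
Entry delta = 2 - -1 = 3
Det delta = entry_delta * cofactor = 3 * 4 = 12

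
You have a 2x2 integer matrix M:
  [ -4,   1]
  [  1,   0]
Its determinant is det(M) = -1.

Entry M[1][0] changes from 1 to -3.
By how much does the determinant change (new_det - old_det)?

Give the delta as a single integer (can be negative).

Cofactor C_10 = -1
Entry delta = -3 - 1 = -4
Det delta = entry_delta * cofactor = -4 * -1 = 4

Answer: 4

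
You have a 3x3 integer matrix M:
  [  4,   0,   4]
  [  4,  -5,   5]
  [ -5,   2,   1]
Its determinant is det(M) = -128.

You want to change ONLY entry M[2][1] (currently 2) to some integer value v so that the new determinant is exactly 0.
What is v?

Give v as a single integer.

Answer: -30

Derivation:
det is linear in entry M[2][1]: det = old_det + (v - 2) * C_21
Cofactor C_21 = -4
Want det = 0: -128 + (v - 2) * -4 = 0
  (v - 2) = 128 / -4 = -32
  v = 2 + (-32) = -30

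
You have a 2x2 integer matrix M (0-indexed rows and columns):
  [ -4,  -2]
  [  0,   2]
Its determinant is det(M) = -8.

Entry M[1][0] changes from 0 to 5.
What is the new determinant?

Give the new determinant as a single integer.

det is linear in row 1: changing M[1][0] by delta changes det by delta * cofactor(1,0).
Cofactor C_10 = (-1)^(1+0) * minor(1,0) = 2
Entry delta = 5 - 0 = 5
Det delta = 5 * 2 = 10
New det = -8 + 10 = 2

Answer: 2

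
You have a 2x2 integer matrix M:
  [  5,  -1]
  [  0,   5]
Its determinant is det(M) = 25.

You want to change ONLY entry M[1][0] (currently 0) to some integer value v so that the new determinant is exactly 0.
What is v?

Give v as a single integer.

det is linear in entry M[1][0]: det = old_det + (v - 0) * C_10
Cofactor C_10 = 1
Want det = 0: 25 + (v - 0) * 1 = 0
  (v - 0) = -25 / 1 = -25
  v = 0 + (-25) = -25

Answer: -25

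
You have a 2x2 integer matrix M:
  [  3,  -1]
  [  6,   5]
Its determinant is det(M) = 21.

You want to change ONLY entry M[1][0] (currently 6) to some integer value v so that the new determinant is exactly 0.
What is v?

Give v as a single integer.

det is linear in entry M[1][0]: det = old_det + (v - 6) * C_10
Cofactor C_10 = 1
Want det = 0: 21 + (v - 6) * 1 = 0
  (v - 6) = -21 / 1 = -21
  v = 6 + (-21) = -15

Answer: -15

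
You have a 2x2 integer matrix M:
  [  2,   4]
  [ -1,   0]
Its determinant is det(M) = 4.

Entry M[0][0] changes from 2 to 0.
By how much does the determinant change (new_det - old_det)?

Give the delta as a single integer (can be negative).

Answer: 0

Derivation:
Cofactor C_00 = 0
Entry delta = 0 - 2 = -2
Det delta = entry_delta * cofactor = -2 * 0 = 0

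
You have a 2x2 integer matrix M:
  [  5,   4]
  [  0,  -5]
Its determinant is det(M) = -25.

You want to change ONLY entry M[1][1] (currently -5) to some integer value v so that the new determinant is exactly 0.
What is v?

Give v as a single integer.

det is linear in entry M[1][1]: det = old_det + (v - -5) * C_11
Cofactor C_11 = 5
Want det = 0: -25 + (v - -5) * 5 = 0
  (v - -5) = 25 / 5 = 5
  v = -5 + (5) = 0

Answer: 0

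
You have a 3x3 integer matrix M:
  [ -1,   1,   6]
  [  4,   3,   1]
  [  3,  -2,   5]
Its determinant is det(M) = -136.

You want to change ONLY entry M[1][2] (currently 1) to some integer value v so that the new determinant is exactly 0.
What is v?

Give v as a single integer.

det is linear in entry M[1][2]: det = old_det + (v - 1) * C_12
Cofactor C_12 = 1
Want det = 0: -136 + (v - 1) * 1 = 0
  (v - 1) = 136 / 1 = 136
  v = 1 + (136) = 137

Answer: 137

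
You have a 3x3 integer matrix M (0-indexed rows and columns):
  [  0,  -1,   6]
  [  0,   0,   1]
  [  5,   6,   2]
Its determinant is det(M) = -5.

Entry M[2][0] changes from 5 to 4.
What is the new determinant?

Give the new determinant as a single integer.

det is linear in row 2: changing M[2][0] by delta changes det by delta * cofactor(2,0).
Cofactor C_20 = (-1)^(2+0) * minor(2,0) = -1
Entry delta = 4 - 5 = -1
Det delta = -1 * -1 = 1
New det = -5 + 1 = -4

Answer: -4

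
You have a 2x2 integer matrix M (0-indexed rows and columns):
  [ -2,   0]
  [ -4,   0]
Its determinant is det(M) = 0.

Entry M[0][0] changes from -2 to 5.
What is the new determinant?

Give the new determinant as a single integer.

Answer: 0

Derivation:
det is linear in row 0: changing M[0][0] by delta changes det by delta * cofactor(0,0).
Cofactor C_00 = (-1)^(0+0) * minor(0,0) = 0
Entry delta = 5 - -2 = 7
Det delta = 7 * 0 = 0
New det = 0 + 0 = 0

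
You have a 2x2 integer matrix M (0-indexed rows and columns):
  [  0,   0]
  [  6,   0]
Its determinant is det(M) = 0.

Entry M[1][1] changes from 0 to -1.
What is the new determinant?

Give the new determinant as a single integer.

det is linear in row 1: changing M[1][1] by delta changes det by delta * cofactor(1,1).
Cofactor C_11 = (-1)^(1+1) * minor(1,1) = 0
Entry delta = -1 - 0 = -1
Det delta = -1 * 0 = 0
New det = 0 + 0 = 0

Answer: 0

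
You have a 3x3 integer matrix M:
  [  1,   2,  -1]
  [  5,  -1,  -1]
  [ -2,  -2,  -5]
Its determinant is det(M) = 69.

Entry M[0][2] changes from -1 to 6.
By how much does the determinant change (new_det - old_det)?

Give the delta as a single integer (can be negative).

Cofactor C_02 = -12
Entry delta = 6 - -1 = 7
Det delta = entry_delta * cofactor = 7 * -12 = -84

Answer: -84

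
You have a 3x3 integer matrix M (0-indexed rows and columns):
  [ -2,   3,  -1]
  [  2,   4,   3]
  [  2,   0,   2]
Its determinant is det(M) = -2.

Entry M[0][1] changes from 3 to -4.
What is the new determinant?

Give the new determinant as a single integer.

Answer: -16

Derivation:
det is linear in row 0: changing M[0][1] by delta changes det by delta * cofactor(0,1).
Cofactor C_01 = (-1)^(0+1) * minor(0,1) = 2
Entry delta = -4 - 3 = -7
Det delta = -7 * 2 = -14
New det = -2 + -14 = -16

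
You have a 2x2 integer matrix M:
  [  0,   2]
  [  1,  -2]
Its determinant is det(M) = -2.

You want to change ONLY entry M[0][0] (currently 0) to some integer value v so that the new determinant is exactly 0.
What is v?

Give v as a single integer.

Answer: -1

Derivation:
det is linear in entry M[0][0]: det = old_det + (v - 0) * C_00
Cofactor C_00 = -2
Want det = 0: -2 + (v - 0) * -2 = 0
  (v - 0) = 2 / -2 = -1
  v = 0 + (-1) = -1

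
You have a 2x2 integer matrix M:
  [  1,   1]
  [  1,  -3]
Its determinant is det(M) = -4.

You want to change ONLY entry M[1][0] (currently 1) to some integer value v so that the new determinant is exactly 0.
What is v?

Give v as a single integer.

Answer: -3

Derivation:
det is linear in entry M[1][0]: det = old_det + (v - 1) * C_10
Cofactor C_10 = -1
Want det = 0: -4 + (v - 1) * -1 = 0
  (v - 1) = 4 / -1 = -4
  v = 1 + (-4) = -3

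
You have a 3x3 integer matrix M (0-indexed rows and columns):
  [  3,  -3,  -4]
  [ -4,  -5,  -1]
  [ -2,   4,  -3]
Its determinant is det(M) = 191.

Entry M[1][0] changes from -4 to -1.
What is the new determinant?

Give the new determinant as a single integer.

Answer: 116

Derivation:
det is linear in row 1: changing M[1][0] by delta changes det by delta * cofactor(1,0).
Cofactor C_10 = (-1)^(1+0) * minor(1,0) = -25
Entry delta = -1 - -4 = 3
Det delta = 3 * -25 = -75
New det = 191 + -75 = 116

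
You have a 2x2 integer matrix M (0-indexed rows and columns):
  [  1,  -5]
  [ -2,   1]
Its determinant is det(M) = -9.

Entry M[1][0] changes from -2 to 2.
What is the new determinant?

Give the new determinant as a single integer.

det is linear in row 1: changing M[1][0] by delta changes det by delta * cofactor(1,0).
Cofactor C_10 = (-1)^(1+0) * minor(1,0) = 5
Entry delta = 2 - -2 = 4
Det delta = 4 * 5 = 20
New det = -9 + 20 = 11

Answer: 11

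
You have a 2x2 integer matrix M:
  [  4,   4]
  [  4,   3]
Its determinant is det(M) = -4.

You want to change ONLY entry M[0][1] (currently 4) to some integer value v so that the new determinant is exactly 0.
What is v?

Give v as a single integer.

det is linear in entry M[0][1]: det = old_det + (v - 4) * C_01
Cofactor C_01 = -4
Want det = 0: -4 + (v - 4) * -4 = 0
  (v - 4) = 4 / -4 = -1
  v = 4 + (-1) = 3

Answer: 3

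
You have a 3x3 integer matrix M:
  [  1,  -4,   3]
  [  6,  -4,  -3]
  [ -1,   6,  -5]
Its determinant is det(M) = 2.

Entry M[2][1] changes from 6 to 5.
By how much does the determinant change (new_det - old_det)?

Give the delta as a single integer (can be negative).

Cofactor C_21 = 21
Entry delta = 5 - 6 = -1
Det delta = entry_delta * cofactor = -1 * 21 = -21

Answer: -21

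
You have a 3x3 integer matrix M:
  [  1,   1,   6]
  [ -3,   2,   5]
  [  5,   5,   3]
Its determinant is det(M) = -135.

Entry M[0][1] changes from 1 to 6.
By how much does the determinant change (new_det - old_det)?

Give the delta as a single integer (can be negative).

Answer: 170

Derivation:
Cofactor C_01 = 34
Entry delta = 6 - 1 = 5
Det delta = entry_delta * cofactor = 5 * 34 = 170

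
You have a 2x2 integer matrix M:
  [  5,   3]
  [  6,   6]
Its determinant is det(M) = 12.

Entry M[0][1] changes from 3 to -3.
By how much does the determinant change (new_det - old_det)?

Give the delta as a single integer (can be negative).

Cofactor C_01 = -6
Entry delta = -3 - 3 = -6
Det delta = entry_delta * cofactor = -6 * -6 = 36

Answer: 36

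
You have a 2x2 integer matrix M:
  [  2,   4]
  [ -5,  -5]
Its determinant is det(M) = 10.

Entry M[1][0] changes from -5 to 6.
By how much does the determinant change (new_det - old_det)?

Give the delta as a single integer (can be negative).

Cofactor C_10 = -4
Entry delta = 6 - -5 = 11
Det delta = entry_delta * cofactor = 11 * -4 = -44

Answer: -44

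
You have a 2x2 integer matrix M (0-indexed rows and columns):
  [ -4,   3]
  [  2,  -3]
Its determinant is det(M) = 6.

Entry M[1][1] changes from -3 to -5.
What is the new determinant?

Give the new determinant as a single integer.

det is linear in row 1: changing M[1][1] by delta changes det by delta * cofactor(1,1).
Cofactor C_11 = (-1)^(1+1) * minor(1,1) = -4
Entry delta = -5 - -3 = -2
Det delta = -2 * -4 = 8
New det = 6 + 8 = 14

Answer: 14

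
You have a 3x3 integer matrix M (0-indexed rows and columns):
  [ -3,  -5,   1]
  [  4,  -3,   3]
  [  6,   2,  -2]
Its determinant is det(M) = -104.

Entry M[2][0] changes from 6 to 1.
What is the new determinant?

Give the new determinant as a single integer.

det is linear in row 2: changing M[2][0] by delta changes det by delta * cofactor(2,0).
Cofactor C_20 = (-1)^(2+0) * minor(2,0) = -12
Entry delta = 1 - 6 = -5
Det delta = -5 * -12 = 60
New det = -104 + 60 = -44

Answer: -44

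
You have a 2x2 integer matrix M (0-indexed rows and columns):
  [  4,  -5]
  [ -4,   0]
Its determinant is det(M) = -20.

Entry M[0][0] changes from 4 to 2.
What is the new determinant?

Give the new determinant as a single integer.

det is linear in row 0: changing M[0][0] by delta changes det by delta * cofactor(0,0).
Cofactor C_00 = (-1)^(0+0) * minor(0,0) = 0
Entry delta = 2 - 4 = -2
Det delta = -2 * 0 = 0
New det = -20 + 0 = -20

Answer: -20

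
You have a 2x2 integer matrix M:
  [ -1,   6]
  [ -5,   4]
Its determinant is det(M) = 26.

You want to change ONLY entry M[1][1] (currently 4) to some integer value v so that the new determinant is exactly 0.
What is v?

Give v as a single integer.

det is linear in entry M[1][1]: det = old_det + (v - 4) * C_11
Cofactor C_11 = -1
Want det = 0: 26 + (v - 4) * -1 = 0
  (v - 4) = -26 / -1 = 26
  v = 4 + (26) = 30

Answer: 30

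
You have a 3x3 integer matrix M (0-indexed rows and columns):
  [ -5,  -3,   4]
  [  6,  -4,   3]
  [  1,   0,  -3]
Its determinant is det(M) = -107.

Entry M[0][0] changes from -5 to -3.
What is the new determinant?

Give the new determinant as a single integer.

Answer: -83

Derivation:
det is linear in row 0: changing M[0][0] by delta changes det by delta * cofactor(0,0).
Cofactor C_00 = (-1)^(0+0) * minor(0,0) = 12
Entry delta = -3 - -5 = 2
Det delta = 2 * 12 = 24
New det = -107 + 24 = -83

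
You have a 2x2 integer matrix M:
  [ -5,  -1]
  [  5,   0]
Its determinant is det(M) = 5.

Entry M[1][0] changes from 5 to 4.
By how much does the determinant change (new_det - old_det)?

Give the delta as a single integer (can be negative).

Cofactor C_10 = 1
Entry delta = 4 - 5 = -1
Det delta = entry_delta * cofactor = -1 * 1 = -1

Answer: -1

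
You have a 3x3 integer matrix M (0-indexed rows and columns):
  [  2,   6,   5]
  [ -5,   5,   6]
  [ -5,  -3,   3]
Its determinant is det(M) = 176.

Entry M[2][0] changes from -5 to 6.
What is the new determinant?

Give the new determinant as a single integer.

Answer: 297

Derivation:
det is linear in row 2: changing M[2][0] by delta changes det by delta * cofactor(2,0).
Cofactor C_20 = (-1)^(2+0) * minor(2,0) = 11
Entry delta = 6 - -5 = 11
Det delta = 11 * 11 = 121
New det = 176 + 121 = 297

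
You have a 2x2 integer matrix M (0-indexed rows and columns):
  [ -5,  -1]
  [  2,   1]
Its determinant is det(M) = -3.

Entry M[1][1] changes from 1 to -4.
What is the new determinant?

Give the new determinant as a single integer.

det is linear in row 1: changing M[1][1] by delta changes det by delta * cofactor(1,1).
Cofactor C_11 = (-1)^(1+1) * minor(1,1) = -5
Entry delta = -4 - 1 = -5
Det delta = -5 * -5 = 25
New det = -3 + 25 = 22

Answer: 22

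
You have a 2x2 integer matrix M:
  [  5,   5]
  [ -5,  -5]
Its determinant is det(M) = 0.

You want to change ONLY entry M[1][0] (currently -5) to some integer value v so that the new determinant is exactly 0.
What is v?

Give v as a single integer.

Answer: -5

Derivation:
det is linear in entry M[1][0]: det = old_det + (v - -5) * C_10
Cofactor C_10 = -5
Want det = 0: 0 + (v - -5) * -5 = 0
  (v - -5) = 0 / -5 = 0
  v = -5 + (0) = -5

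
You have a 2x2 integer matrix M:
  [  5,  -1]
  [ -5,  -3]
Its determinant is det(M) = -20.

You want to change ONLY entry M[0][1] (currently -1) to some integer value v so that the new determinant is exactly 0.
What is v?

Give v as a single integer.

Answer: 3

Derivation:
det is linear in entry M[0][1]: det = old_det + (v - -1) * C_01
Cofactor C_01 = 5
Want det = 0: -20 + (v - -1) * 5 = 0
  (v - -1) = 20 / 5 = 4
  v = -1 + (4) = 3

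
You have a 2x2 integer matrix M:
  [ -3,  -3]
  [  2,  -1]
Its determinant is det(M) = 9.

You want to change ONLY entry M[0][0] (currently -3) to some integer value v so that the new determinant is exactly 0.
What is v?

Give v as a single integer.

Answer: 6

Derivation:
det is linear in entry M[0][0]: det = old_det + (v - -3) * C_00
Cofactor C_00 = -1
Want det = 0: 9 + (v - -3) * -1 = 0
  (v - -3) = -9 / -1 = 9
  v = -3 + (9) = 6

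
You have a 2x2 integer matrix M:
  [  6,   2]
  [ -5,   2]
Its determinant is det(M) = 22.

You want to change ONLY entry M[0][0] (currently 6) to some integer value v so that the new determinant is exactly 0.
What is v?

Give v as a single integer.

Answer: -5

Derivation:
det is linear in entry M[0][0]: det = old_det + (v - 6) * C_00
Cofactor C_00 = 2
Want det = 0: 22 + (v - 6) * 2 = 0
  (v - 6) = -22 / 2 = -11
  v = 6 + (-11) = -5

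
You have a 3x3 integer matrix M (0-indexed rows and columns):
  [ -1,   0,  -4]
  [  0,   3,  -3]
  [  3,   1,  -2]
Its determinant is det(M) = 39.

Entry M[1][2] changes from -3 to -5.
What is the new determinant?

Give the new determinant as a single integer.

Answer: 37

Derivation:
det is linear in row 1: changing M[1][2] by delta changes det by delta * cofactor(1,2).
Cofactor C_12 = (-1)^(1+2) * minor(1,2) = 1
Entry delta = -5 - -3 = -2
Det delta = -2 * 1 = -2
New det = 39 + -2 = 37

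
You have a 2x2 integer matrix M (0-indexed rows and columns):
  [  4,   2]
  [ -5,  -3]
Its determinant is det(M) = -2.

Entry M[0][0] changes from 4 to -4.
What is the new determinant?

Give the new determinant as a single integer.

Answer: 22

Derivation:
det is linear in row 0: changing M[0][0] by delta changes det by delta * cofactor(0,0).
Cofactor C_00 = (-1)^(0+0) * minor(0,0) = -3
Entry delta = -4 - 4 = -8
Det delta = -8 * -3 = 24
New det = -2 + 24 = 22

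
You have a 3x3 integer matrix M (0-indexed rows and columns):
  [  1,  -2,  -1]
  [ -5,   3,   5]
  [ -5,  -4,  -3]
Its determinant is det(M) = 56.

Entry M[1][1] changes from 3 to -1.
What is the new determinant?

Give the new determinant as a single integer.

Answer: 88

Derivation:
det is linear in row 1: changing M[1][1] by delta changes det by delta * cofactor(1,1).
Cofactor C_11 = (-1)^(1+1) * minor(1,1) = -8
Entry delta = -1 - 3 = -4
Det delta = -4 * -8 = 32
New det = 56 + 32 = 88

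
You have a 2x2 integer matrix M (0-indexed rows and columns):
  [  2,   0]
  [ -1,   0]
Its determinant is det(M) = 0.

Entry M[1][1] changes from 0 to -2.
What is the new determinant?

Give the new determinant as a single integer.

Answer: -4

Derivation:
det is linear in row 1: changing M[1][1] by delta changes det by delta * cofactor(1,1).
Cofactor C_11 = (-1)^(1+1) * minor(1,1) = 2
Entry delta = -2 - 0 = -2
Det delta = -2 * 2 = -4
New det = 0 + -4 = -4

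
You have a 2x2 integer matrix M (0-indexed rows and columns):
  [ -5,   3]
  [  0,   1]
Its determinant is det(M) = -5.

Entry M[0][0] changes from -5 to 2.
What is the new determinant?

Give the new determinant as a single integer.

Answer: 2

Derivation:
det is linear in row 0: changing M[0][0] by delta changes det by delta * cofactor(0,0).
Cofactor C_00 = (-1)^(0+0) * minor(0,0) = 1
Entry delta = 2 - -5 = 7
Det delta = 7 * 1 = 7
New det = -5 + 7 = 2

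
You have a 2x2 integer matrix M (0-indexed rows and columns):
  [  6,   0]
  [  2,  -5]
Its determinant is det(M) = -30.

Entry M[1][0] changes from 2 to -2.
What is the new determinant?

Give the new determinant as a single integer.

Answer: -30

Derivation:
det is linear in row 1: changing M[1][0] by delta changes det by delta * cofactor(1,0).
Cofactor C_10 = (-1)^(1+0) * minor(1,0) = 0
Entry delta = -2 - 2 = -4
Det delta = -4 * 0 = 0
New det = -30 + 0 = -30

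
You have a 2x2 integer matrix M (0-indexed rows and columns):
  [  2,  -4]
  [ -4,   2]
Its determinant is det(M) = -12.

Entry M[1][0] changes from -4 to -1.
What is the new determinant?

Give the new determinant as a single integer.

Answer: 0

Derivation:
det is linear in row 1: changing M[1][0] by delta changes det by delta * cofactor(1,0).
Cofactor C_10 = (-1)^(1+0) * minor(1,0) = 4
Entry delta = -1 - -4 = 3
Det delta = 3 * 4 = 12
New det = -12 + 12 = 0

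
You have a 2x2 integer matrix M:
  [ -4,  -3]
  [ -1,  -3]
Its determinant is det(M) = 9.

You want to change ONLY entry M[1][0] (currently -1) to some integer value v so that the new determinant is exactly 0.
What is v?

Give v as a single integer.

det is linear in entry M[1][0]: det = old_det + (v - -1) * C_10
Cofactor C_10 = 3
Want det = 0: 9 + (v - -1) * 3 = 0
  (v - -1) = -9 / 3 = -3
  v = -1 + (-3) = -4

Answer: -4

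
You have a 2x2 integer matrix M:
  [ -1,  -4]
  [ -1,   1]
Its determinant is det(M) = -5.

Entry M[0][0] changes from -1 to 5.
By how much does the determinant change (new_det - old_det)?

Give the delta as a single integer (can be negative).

Cofactor C_00 = 1
Entry delta = 5 - -1 = 6
Det delta = entry_delta * cofactor = 6 * 1 = 6

Answer: 6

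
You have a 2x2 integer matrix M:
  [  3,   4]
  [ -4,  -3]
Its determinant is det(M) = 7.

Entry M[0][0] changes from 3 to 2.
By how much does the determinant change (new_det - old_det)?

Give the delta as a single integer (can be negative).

Cofactor C_00 = -3
Entry delta = 2 - 3 = -1
Det delta = entry_delta * cofactor = -1 * -3 = 3

Answer: 3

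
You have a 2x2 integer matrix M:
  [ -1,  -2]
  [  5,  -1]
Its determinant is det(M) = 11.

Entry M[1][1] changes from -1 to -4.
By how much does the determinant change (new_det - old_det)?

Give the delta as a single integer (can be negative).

Cofactor C_11 = -1
Entry delta = -4 - -1 = -3
Det delta = entry_delta * cofactor = -3 * -1 = 3

Answer: 3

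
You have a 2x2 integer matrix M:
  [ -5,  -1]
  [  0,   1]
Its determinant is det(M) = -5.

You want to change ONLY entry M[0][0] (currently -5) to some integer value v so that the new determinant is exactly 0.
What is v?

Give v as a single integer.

det is linear in entry M[0][0]: det = old_det + (v - -5) * C_00
Cofactor C_00 = 1
Want det = 0: -5 + (v - -5) * 1 = 0
  (v - -5) = 5 / 1 = 5
  v = -5 + (5) = 0

Answer: 0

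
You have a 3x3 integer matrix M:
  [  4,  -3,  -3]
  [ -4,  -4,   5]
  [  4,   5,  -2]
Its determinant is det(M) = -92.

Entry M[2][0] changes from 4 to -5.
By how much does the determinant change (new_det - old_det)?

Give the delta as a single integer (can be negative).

Cofactor C_20 = -27
Entry delta = -5 - 4 = -9
Det delta = entry_delta * cofactor = -9 * -27 = 243

Answer: 243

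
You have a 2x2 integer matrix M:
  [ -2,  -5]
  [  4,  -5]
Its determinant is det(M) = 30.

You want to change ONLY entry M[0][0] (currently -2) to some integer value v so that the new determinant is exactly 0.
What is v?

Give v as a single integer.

Answer: 4

Derivation:
det is linear in entry M[0][0]: det = old_det + (v - -2) * C_00
Cofactor C_00 = -5
Want det = 0: 30 + (v - -2) * -5 = 0
  (v - -2) = -30 / -5 = 6
  v = -2 + (6) = 4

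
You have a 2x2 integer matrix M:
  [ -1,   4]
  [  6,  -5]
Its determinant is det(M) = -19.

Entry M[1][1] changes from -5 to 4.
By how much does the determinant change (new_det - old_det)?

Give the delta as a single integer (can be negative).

Answer: -9

Derivation:
Cofactor C_11 = -1
Entry delta = 4 - -5 = 9
Det delta = entry_delta * cofactor = 9 * -1 = -9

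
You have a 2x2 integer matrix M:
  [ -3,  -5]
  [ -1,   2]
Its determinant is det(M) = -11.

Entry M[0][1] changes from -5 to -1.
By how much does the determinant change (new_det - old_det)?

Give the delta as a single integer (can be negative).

Answer: 4

Derivation:
Cofactor C_01 = 1
Entry delta = -1 - -5 = 4
Det delta = entry_delta * cofactor = 4 * 1 = 4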